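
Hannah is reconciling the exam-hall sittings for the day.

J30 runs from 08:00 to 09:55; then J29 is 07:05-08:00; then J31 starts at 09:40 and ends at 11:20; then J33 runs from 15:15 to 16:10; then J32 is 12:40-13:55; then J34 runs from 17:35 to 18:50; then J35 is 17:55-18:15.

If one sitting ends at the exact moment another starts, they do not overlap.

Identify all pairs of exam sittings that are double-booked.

J30 & J31, J34 & J35

Check each pair: they overlap iff neither finishes before the other starts.
Sorted by start: J29, J30, J31, J32, J33, J34, J35.
J30 starts exactly when J29 ends (back-to-back, no overlap), so nothing later overlaps J29 either.
J31 starts before J30 ends → J30 and J31 overlap.
J32 starts after J30 ends, so nothing later overlaps J30 either.
J32 starts after J31 ends, so nothing later overlaps J31 either.
J33 starts after J32 ends, so nothing later overlaps J32 either.
J34 starts after J33 ends, so nothing later overlaps J33 either.
J35 starts before J34 ends → J34 and J35 overlap.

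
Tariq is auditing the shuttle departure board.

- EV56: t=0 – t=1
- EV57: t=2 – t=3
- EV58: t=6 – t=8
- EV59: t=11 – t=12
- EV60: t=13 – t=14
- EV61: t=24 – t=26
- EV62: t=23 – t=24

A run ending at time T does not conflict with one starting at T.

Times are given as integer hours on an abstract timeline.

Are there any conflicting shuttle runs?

Two intervals overlap when each starts before the other ends.
Sorted by start: EV56, EV57, EV58, EV59, EV60, EV62, EV61.
EV57 starts after EV56 ends; EV56 is clear from here.
EV58 starts after EV57 ends; EV57 is clear from here.
EV59 starts after EV58 ends; EV58 is clear from here.
EV60 starts after EV59 ends; EV59 is clear from here.
EV62 starts after EV60 ends; EV60 is clear from here.
EV61 starts exactly when EV62 ends (back-to-back, no overlap).
Every pair is clear; the schedule has no overlaps.

No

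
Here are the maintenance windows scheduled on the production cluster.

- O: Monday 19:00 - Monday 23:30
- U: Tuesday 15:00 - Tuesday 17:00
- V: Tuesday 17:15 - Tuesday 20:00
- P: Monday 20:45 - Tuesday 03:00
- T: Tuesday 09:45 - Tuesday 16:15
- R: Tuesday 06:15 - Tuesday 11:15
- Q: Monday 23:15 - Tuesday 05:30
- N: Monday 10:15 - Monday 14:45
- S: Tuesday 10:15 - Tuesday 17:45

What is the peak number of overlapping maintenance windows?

Walk through starts and ends in time order (an end at T is processed before a start at T):
Monday 10:15 start N → 1
Monday 14:45 end N → 0
Monday 19:00 start O → 1
Monday 20:45 start P → 2
Monday 23:15 start Q → 3
Monday 23:30 end O → 2
Tuesday 03:00 end P → 1
Tuesday 05:30 end Q → 0
Tuesday 06:15 start R → 1
Tuesday 09:45 start T → 2
Tuesday 10:15 start S → 3
Tuesday 11:15 end R → 2
Tuesday 15:00 start U → 3
Tuesday 16:15 end T → 2
Tuesday 17:00 end U → 1
Tuesday 17:15 start V → 2
Tuesday 17:45 end S → 1
Tuesday 20:00 end V → 0
Peak is 3, at Monday 23:15 (O, P, Q).

3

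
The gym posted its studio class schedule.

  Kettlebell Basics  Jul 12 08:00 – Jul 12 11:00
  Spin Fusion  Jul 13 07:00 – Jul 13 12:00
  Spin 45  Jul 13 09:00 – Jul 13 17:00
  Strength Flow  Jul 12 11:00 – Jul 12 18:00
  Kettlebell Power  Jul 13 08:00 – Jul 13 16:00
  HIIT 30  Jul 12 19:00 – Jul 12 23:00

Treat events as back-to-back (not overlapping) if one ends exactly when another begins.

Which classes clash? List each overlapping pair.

Sorted by start: Kettlebell Basics, Strength Flow, HIIT 30, Spin Fusion, Kettlebell Power, Spin 45.
Strength Flow starts exactly when Kettlebell Basics ends (back-to-back, no overlap); Kettlebell Basics is clear from here.
HIIT 30 starts after Strength Flow ends; Strength Flow is clear from here.
Spin Fusion starts after HIIT 30 ends; HIIT 30 is clear from here.
Kettlebell Power starts before Spin Fusion ends → Spin Fusion and Kettlebell Power overlap.
Spin 45 starts before Spin Fusion ends → Spin Fusion and Spin 45 overlap.
Spin 45 starts before Kettlebell Power ends → Kettlebell Power and Spin 45 overlap.

Kettlebell Power & Spin 45, Kettlebell Power & Spin Fusion, Spin 45 & Spin Fusion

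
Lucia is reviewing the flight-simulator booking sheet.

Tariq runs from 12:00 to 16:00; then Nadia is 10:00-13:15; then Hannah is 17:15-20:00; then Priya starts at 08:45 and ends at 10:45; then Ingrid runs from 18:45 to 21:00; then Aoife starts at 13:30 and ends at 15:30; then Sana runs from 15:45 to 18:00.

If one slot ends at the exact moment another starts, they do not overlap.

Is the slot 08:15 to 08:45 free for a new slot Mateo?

Yes — the slot is free

Priya: starts 08:45 at or after Mateo ends 08:45 → clear.
Nadia: starts 10:00 at or after Mateo ends 08:45 → clear.
Tariq: starts 12:00 at or after Mateo ends 08:45 → clear.
Aoife: starts 13:30 at or after Mateo ends 08:45 → clear.
Sana: starts 15:45 at or after Mateo ends 08:45 → clear.
Hannah: starts 17:15 at or after Mateo ends 08:45 → clear.
Ingrid: starts 18:45 at or after Mateo ends 08:45 → clear.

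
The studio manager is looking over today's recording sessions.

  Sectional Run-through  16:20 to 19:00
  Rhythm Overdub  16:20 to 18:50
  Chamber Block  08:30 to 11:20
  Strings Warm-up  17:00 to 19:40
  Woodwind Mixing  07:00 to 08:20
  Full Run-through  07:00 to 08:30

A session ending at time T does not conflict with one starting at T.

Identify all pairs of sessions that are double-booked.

Full Run-through & Woodwind Mixing, Rhythm Overdub & Sectional Run-through, Rhythm Overdub & Strings Warm-up, Sectional Run-through & Strings Warm-up

Sorted by start: Woodwind Mixing, Full Run-through, Chamber Block, Rhythm Overdub, Sectional Run-through, Strings Warm-up.
Full Run-through starts before Woodwind Mixing ends → Woodwind Mixing and Full Run-through overlap.
Chamber Block starts after Woodwind Mixing ends; Woodwind Mixing is clear from here.
Chamber Block starts exactly when Full Run-through ends (back-to-back, no overlap); Full Run-through is clear from here.
Rhythm Overdub starts after Chamber Block ends; Chamber Block is clear from here.
Sectional Run-through starts before Rhythm Overdub ends → Rhythm Overdub and Sectional Run-through overlap.
Strings Warm-up starts before Rhythm Overdub ends → Rhythm Overdub and Strings Warm-up overlap.
Strings Warm-up starts before Sectional Run-through ends → Sectional Run-through and Strings Warm-up overlap.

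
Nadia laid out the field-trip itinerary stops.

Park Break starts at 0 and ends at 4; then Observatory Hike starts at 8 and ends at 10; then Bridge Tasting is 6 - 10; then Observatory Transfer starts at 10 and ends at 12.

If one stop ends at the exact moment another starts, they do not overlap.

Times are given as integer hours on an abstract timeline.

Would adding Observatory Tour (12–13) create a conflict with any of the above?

No — it doesn't clash with anything

Park Break: ends 4 at or before Observatory Tour starts 12 → clear.
Bridge Tasting: ends 10 at or before Observatory Tour starts 12 → clear.
Observatory Hike: ends 10 at or before Observatory Tour starts 12 → clear.
Observatory Transfer: ends 12 at or before Observatory Tour starts 12 → clear.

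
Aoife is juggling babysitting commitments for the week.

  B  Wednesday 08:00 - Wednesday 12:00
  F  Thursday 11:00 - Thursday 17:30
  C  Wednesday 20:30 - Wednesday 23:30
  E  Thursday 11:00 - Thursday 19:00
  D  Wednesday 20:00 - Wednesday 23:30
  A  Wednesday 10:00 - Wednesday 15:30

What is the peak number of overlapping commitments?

2

Sort all start/end points and keep a running count:
Wednesday 08:00 start B → 1
Wednesday 10:00 start A → 2
Wednesday 12:00 end B → 1
Wednesday 15:30 end A → 0
Wednesday 20:00 start D → 1
Wednesday 20:30 start C → 2
Wednesday 23:30 end C → 1
Wednesday 23:30 end D → 0
Thursday 11:00 start E → 1
Thursday 11:00 start F → 2
Thursday 17:30 end F → 1
Thursday 19:00 end E → 0
Peak is 2, at Wednesday 10:00 (A, B).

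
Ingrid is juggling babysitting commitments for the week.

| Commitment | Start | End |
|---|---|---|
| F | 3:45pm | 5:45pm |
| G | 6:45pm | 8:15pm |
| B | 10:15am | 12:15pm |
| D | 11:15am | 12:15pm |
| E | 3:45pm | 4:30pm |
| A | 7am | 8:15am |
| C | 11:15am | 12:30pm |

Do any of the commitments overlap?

Sorted by start: A, B, C, D, E, F, G.
B starts after A ends, so nothing later overlaps A either.
C starts before B ends → B and C overlap.
That's a conflict, so the schedule is not conflict-free.

Yes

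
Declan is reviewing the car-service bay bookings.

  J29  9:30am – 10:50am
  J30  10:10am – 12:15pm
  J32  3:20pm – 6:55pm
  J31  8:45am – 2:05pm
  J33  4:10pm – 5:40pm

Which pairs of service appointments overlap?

Sorted by start: J31, J29, J30, J32, J33.
J29 starts before J31 ends → J31 and J29 overlap.
J30 starts before J31 ends → J31 and J30 overlap.
J32 starts after J31 ends, so nothing later overlaps J31 either.
J30 starts before J29 ends → J29 and J30 overlap.
J32 starts after J29 ends, so nothing later overlaps J29 either.
J32 starts after J30 ends, so nothing later overlaps J30 either.
J33 starts before J32 ends → J32 and J33 overlap.

J29 & J30, J29 & J31, J30 & J31, J32 & J33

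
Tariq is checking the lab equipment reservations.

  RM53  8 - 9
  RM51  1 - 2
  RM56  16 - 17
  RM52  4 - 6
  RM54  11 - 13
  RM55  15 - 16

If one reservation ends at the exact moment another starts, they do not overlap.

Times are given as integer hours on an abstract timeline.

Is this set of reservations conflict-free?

Two intervals overlap when each starts before the other ends.
Sorted by start: RM51, RM52, RM53, RM54, RM55, RM56.
RM52 starts after RM51 ends; RM51 is clear from here.
RM53 starts after RM52 ends; RM52 is clear from here.
RM54 starts after RM53 ends; RM53 is clear from here.
RM55 starts after RM54 ends; RM54 is clear from here.
RM56 starts exactly when RM55 ends (back-to-back, no overlap).
Every pair is clear; the schedule has no overlaps.

Yes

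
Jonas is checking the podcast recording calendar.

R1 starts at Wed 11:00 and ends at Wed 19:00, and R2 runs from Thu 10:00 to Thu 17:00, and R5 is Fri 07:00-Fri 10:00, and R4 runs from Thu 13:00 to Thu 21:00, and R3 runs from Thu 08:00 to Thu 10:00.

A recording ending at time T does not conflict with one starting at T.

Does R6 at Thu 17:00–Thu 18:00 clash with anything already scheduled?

Yes — it overlaps R4

R1: ends Wed 19:00 at or before R6 starts Thu 17:00 → clear.
R3: ends Thu 10:00 at or before R6 starts Thu 17:00 → clear.
R2: ends Thu 17:00 at or before R6 starts Thu 17:00 → clear.
R4: starts Thu 13:00 before R6 ends Thu 18:00, and ends Thu 21:00 after R6 starts Thu 17:00 → overlap.
R5: starts Fri 07:00 at or after R6 ends Thu 18:00 → clear.
R6 overlaps R4.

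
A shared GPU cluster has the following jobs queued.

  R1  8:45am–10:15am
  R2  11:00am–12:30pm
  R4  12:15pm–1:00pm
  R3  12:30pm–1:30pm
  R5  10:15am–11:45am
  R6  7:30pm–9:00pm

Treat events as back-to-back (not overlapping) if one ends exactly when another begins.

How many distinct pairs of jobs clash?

Sorted by start: R1, R5, R2, R4, R3, R6.
R5 starts exactly when R1 ends (back-to-back, no overlap) — done with R1.
R2 starts before R5 ends → R5 and R2 overlap.
R4 starts after R5 ends — done with R5.
R4 starts before R2 ends → R2 and R4 overlap.
R3 starts exactly when R2 ends (back-to-back, no overlap) — done with R2.
R3 starts before R4 ends → R4 and R3 overlap.
R6 starts after R4 ends.
R6 starts after R3 ends.
Overlapping pairs: R2 & R4, R2 & R5, R3 & R4 — 3 in total.

3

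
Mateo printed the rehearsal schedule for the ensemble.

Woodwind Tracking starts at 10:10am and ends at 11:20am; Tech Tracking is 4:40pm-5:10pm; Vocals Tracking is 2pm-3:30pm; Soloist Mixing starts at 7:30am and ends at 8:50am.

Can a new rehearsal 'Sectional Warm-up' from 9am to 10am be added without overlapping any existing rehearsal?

Yes — the slot is free

Soloist Mixing: ends 8:50am at or before Sectional Warm-up starts 9am → clear.
Woodwind Tracking: starts 10:10am at or after Sectional Warm-up ends 10am → clear.
Vocals Tracking: starts 2pm at or after Sectional Warm-up ends 10am → clear.
Tech Tracking: starts 4:40pm at or after Sectional Warm-up ends 10am → clear.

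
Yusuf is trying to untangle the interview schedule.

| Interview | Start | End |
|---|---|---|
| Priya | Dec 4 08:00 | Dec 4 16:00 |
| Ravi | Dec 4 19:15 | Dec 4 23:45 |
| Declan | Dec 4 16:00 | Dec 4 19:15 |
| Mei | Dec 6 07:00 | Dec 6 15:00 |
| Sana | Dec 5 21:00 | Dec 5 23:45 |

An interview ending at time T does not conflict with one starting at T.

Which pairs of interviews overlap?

none

Sorted by start: Priya, Declan, Ravi, Sana, Mei.
Declan starts exactly when Priya ends (back-to-back, no overlap) — done with Priya.
Ravi starts exactly when Declan ends (back-to-back, no overlap) — done with Declan.
Sana starts after Ravi ends — done with Ravi.
Mei starts after Sana ends.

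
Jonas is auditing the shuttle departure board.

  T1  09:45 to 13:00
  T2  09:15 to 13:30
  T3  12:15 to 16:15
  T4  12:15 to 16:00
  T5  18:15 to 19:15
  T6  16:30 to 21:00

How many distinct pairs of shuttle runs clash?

Sorted by start: T2, T1, T3, T4, T6, T5.
T1 starts before T2 ends → T2 and T1 overlap.
T3 starts before T2 ends → T2 and T3 overlap.
T4 starts before T2 ends → T2 and T4 overlap.
T6 starts after T2 ends — done with T2.
T3 starts before T1 ends → T1 and T3 overlap.
T4 starts before T1 ends → T1 and T4 overlap.
T6 starts after T1 ends — done with T1.
T4 starts before T3 ends → T3 and T4 overlap.
T6 starts after T3 ends — done with T3.
T6 starts after T4 ends — done with T4.
T5 starts before T6 ends → T6 and T5 overlap.
Overlapping pairs: T1 & T2, T1 & T3, T1 & T4, T2 & T3, T2 & T4, T3 & T4, T5 & T6 — 7 in total.

7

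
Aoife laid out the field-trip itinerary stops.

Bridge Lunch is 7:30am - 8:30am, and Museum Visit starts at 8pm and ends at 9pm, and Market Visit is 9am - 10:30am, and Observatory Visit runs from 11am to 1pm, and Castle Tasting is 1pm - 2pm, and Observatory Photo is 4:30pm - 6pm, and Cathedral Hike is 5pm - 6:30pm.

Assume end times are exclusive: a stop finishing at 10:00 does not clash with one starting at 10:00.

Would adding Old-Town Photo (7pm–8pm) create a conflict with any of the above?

No — it doesn't clash with anything

Bridge Lunch: ends 8:30am at or before Old-Town Photo starts 7pm → clear.
Market Visit: ends 10:30am at or before Old-Town Photo starts 7pm → clear.
Observatory Visit: ends 1pm at or before Old-Town Photo starts 7pm → clear.
Castle Tasting: ends 2pm at or before Old-Town Photo starts 7pm → clear.
Observatory Photo: ends 6pm at or before Old-Town Photo starts 7pm → clear.
Cathedral Hike: ends 6:30pm at or before Old-Town Photo starts 7pm → clear.
Museum Visit: starts 8pm at or after Old-Town Photo ends 8pm → clear.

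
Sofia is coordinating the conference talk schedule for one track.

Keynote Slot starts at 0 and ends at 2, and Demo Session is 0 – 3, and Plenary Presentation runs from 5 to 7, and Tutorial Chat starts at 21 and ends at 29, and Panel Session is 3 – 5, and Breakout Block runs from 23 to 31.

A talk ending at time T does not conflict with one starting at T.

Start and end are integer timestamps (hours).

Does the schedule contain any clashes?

Yes

Sorted by start: Keynote Slot, Demo Session, Panel Session, Plenary Presentation, Tutorial Chat, Breakout Block.
Demo Session starts before Keynote Slot ends → Keynote Slot and Demo Session overlap.
That's a conflict, so the schedule is not conflict-free.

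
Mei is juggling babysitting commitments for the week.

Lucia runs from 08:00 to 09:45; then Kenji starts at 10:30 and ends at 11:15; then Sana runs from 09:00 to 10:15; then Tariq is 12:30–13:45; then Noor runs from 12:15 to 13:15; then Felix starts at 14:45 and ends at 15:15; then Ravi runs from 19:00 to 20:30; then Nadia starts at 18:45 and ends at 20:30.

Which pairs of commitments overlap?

Lucia & Sana, Nadia & Ravi, Noor & Tariq

Sorted by start: Lucia, Sana, Kenji, Noor, Tariq, Felix, Nadia, Ravi.
Sana starts before Lucia ends → Lucia and Sana overlap.
Kenji starts after Lucia ends — done with Lucia.
Kenji starts after Sana ends — done with Sana.
Noor starts after Kenji ends — done with Kenji.
Tariq starts before Noor ends → Noor and Tariq overlap.
Felix starts after Noor ends — done with Noor.
Felix starts after Tariq ends — done with Tariq.
Nadia starts after Felix ends — done with Felix.
Ravi starts before Nadia ends → Nadia and Ravi overlap.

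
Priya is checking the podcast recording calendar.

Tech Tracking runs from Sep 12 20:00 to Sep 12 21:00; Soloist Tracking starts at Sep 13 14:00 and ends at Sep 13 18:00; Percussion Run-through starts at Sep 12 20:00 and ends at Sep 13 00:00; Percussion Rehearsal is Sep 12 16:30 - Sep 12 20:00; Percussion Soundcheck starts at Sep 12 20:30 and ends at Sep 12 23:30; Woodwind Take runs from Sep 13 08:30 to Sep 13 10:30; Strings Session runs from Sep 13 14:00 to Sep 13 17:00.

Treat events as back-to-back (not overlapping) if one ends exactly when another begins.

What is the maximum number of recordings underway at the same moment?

Walk through starts and ends in time order (an end at T is processed before a start at T):
Sep 12 16:30 start Percussion Rehearsal → 1
Sep 12 20:00 end Percussion Rehearsal → 0
Sep 12 20:00 start Percussion Run-through → 1
Sep 12 20:00 start Tech Tracking → 2
Sep 12 20:30 start Percussion Soundcheck → 3
Sep 12 21:00 end Tech Tracking → 2
Sep 12 23:30 end Percussion Soundcheck → 1
Sep 13 00:00 end Percussion Run-through → 0
Sep 13 08:30 start Woodwind Take → 1
Sep 13 10:30 end Woodwind Take → 0
Sep 13 14:00 start Soloist Tracking → 1
Sep 13 14:00 start Strings Session → 2
Sep 13 17:00 end Strings Session → 1
Sep 13 18:00 end Soloist Tracking → 0
Peak is 3, at Sep 12 20:30 (Percussion Run-through, Percussion Soundcheck, Tech Tracking).

3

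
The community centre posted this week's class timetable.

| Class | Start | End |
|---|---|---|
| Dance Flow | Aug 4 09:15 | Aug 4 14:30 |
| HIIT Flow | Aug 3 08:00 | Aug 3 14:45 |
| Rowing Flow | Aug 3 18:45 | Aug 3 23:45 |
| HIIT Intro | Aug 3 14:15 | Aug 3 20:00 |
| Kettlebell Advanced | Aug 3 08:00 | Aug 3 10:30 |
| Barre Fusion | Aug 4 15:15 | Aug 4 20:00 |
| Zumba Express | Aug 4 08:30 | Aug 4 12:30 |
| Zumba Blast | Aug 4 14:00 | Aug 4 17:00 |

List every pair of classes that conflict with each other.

Sorted by start: HIIT Flow, Kettlebell Advanced, HIIT Intro, Rowing Flow, Zumba Express, Dance Flow, Zumba Blast, Barre Fusion.
Kettlebell Advanced starts before HIIT Flow ends → HIIT Flow and Kettlebell Advanced overlap.
HIIT Intro starts before HIIT Flow ends → HIIT Flow and HIIT Intro overlap.
Rowing Flow starts after HIIT Flow ends, so HIIT Flow has no further overlaps.
HIIT Intro starts after Kettlebell Advanced ends, so Kettlebell Advanced has no further overlaps.
Rowing Flow starts before HIIT Intro ends → HIIT Intro and Rowing Flow overlap.
Zumba Express starts after HIIT Intro ends, so HIIT Intro has no further overlaps.
Zumba Express starts after Rowing Flow ends, so Rowing Flow has no further overlaps.
Dance Flow starts before Zumba Express ends → Zumba Express and Dance Flow overlap.
Zumba Blast starts after Zumba Express ends, so Zumba Express has no further overlaps.
Zumba Blast starts before Dance Flow ends → Dance Flow and Zumba Blast overlap.
Barre Fusion starts after Dance Flow ends.
Barre Fusion starts before Zumba Blast ends → Zumba Blast and Barre Fusion overlap.

Barre Fusion & Zumba Blast, Dance Flow & Zumba Blast, Dance Flow & Zumba Express, HIIT Flow & HIIT Intro, HIIT Flow & Kettlebell Advanced, HIIT Intro & Rowing Flow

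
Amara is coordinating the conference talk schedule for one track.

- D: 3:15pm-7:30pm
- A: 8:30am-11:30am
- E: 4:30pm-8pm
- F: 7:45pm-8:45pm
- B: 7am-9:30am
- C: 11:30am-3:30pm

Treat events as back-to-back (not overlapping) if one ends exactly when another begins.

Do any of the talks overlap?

Yes

Sorted by start: B, A, C, D, E, F.
A starts before B ends → B and A overlap.
That's a conflict, so the schedule is not conflict-free.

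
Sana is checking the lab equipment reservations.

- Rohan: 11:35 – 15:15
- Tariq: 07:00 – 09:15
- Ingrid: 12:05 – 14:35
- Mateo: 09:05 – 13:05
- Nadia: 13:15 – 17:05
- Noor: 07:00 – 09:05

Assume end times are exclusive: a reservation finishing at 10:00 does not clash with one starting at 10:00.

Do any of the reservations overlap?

Check each pair: they overlap iff neither finishes before the other starts.
Sorted by start: Noor, Tariq, Mateo, Rohan, Ingrid, Nadia.
Tariq starts before Noor ends → Noor and Tariq overlap.
That's a conflict, so the schedule is not conflict-free.

Yes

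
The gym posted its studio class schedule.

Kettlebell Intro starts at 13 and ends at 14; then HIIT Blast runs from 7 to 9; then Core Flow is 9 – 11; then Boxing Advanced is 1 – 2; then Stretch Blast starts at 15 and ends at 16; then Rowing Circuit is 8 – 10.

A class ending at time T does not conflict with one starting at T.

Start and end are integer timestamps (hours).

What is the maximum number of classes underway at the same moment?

2

Sort all start/end points and keep a running count:
1 start Boxing Advanced → 1
2 end Boxing Advanced → 0
7 start HIIT Blast → 1
8 start Rowing Circuit → 2
9 end HIIT Blast → 1
9 start Core Flow → 2
10 end Rowing Circuit → 1
11 end Core Flow → 0
13 start Kettlebell Intro → 1
14 end Kettlebell Intro → 0
15 start Stretch Blast → 1
16 end Stretch Blast → 0
Peak is 2, at 8 (HIIT Blast, Rowing Circuit).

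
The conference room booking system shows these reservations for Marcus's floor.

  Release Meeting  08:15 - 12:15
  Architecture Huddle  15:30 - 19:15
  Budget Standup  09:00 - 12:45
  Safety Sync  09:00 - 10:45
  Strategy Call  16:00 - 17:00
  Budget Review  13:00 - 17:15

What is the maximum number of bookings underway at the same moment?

3

Walk through starts and ends in time order (an end at T is processed before a start at T):
08:15 start Release Meeting → 1
09:00 start Budget Standup → 2
09:00 start Safety Sync → 3
10:45 end Safety Sync → 2
12:15 end Release Meeting → 1
12:45 end Budget Standup → 0
13:00 start Budget Review → 1
15:30 start Architecture Huddle → 2
16:00 start Strategy Call → 3
17:00 end Strategy Call → 2
17:15 end Budget Review → 1
19:15 end Architecture Huddle → 0
Peak is 3, at 09:00 (Budget Standup, Release Meeting, Safety Sync).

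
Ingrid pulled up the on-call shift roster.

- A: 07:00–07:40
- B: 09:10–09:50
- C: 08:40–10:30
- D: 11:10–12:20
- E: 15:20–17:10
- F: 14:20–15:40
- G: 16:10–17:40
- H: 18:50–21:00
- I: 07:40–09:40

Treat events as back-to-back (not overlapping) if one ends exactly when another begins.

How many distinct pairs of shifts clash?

Two intervals overlap when each starts before the other ends.
Sorted by start: A, I, C, B, D, F, E, G, H.
I starts exactly when A ends (back-to-back, no overlap), so nothing later overlaps A either.
C starts before I ends → I and C overlap.
B starts before I ends → I and B overlap.
D starts after I ends, so nothing later overlaps I either.
B starts before C ends → C and B overlap.
D starts after C ends, so nothing later overlaps C either.
D starts after B ends, so nothing later overlaps B either.
F starts after D ends, so nothing later overlaps D either.
E starts before F ends → F and E overlap.
G starts after F ends, so nothing later overlaps F either.
G starts before E ends → E and G overlap.
H starts after E ends.
H starts after G ends.
Overlapping pairs: B & C, B & I, C & I, E & F, E & G — 5 in total.

5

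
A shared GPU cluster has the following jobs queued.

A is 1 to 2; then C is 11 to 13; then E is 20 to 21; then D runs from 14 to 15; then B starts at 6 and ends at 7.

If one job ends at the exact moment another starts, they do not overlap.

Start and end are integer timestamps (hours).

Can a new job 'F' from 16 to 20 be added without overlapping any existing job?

Yes — the slot is free

A: ends 2 at or before F starts 16 → clear.
B: ends 7 at or before F starts 16 → clear.
C: ends 13 at or before F starts 16 → clear.
D: ends 15 at or before F starts 16 → clear.
E: starts 20 at or after F ends 20 → clear.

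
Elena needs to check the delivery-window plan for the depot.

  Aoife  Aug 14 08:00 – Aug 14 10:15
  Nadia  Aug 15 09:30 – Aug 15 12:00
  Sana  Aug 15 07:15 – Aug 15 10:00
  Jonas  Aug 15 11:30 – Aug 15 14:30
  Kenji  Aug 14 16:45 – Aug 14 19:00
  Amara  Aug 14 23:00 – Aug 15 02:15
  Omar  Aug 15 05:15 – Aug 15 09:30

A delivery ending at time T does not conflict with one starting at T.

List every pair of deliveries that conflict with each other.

Sorted by start: Aoife, Kenji, Amara, Omar, Sana, Nadia, Jonas.
Kenji starts after Aoife ends; Aoife is clear from here.
Amara starts after Kenji ends; Kenji is clear from here.
Omar starts after Amara ends; Amara is clear from here.
Sana starts before Omar ends → Omar and Sana overlap.
Nadia starts exactly when Omar ends (back-to-back, no overlap); Omar is clear from here.
Nadia starts before Sana ends → Sana and Nadia overlap.
Jonas starts after Sana ends.
Jonas starts before Nadia ends → Nadia and Jonas overlap.

Jonas & Nadia, Nadia & Sana, Omar & Sana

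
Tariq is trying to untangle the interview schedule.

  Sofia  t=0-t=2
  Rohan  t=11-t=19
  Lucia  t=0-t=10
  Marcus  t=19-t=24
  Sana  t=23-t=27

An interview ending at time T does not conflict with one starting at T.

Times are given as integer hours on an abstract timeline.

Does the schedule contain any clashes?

Sorted by start: Lucia, Sofia, Rohan, Marcus, Sana.
Sofia starts before Lucia ends → Lucia and Sofia overlap.
That's a conflict, so the schedule is not conflict-free.

Yes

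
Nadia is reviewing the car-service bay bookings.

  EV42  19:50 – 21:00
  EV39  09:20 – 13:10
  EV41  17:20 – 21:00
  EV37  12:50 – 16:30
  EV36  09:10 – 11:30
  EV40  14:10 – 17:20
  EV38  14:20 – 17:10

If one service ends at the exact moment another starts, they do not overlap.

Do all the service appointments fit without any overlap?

No

Sorted by start: EV36, EV39, EV37, EV40, EV38, EV41, EV42.
EV39 starts before EV36 ends → EV36 and EV39 overlap.
That's a conflict, so the schedule is not conflict-free.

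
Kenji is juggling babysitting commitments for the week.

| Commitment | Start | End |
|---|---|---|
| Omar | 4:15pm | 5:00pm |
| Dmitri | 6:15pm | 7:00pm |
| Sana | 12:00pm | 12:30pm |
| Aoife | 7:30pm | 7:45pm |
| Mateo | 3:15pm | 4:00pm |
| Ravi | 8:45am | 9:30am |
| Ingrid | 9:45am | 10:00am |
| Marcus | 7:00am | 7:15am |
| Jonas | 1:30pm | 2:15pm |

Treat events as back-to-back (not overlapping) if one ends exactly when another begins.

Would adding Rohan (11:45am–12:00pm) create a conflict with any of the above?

No — it doesn't clash with anything

Marcus: ends 7:15am at or before Rohan starts 11:45am → clear.
Ravi: ends 9:30am at or before Rohan starts 11:45am → clear.
Ingrid: ends 10:00am at or before Rohan starts 11:45am → clear.
Sana: starts 12:00pm at or after Rohan ends 12:00pm → clear.
Jonas: starts 1:30pm at or after Rohan ends 12:00pm → clear.
Mateo: starts 3:15pm at or after Rohan ends 12:00pm → clear.
Omar: starts 4:15pm at or after Rohan ends 12:00pm → clear.
Dmitri: starts 6:15pm at or after Rohan ends 12:00pm → clear.
Aoife: starts 7:30pm at or after Rohan ends 12:00pm → clear.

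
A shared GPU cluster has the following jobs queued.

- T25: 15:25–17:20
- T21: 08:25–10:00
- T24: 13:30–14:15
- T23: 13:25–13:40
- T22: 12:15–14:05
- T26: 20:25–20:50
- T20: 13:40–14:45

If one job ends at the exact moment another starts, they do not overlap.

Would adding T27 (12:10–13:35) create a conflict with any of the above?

Yes — it overlaps T22, T23, T24

T21: ends 10:00 at or before T27 starts 12:10 → clear.
T22: starts 12:15 before T27 ends 13:35, and ends 14:05 after T27 starts 12:10 → overlap.
T23: starts 13:25 before T27 ends 13:35, and ends 13:40 after T27 starts 12:10 → overlap.
T24: starts 13:30 before T27 ends 13:35, and ends 14:15 after T27 starts 12:10 → overlap.
T20: starts 13:40 at or after T27 ends 13:35 → clear.
T25: starts 15:25 at or after T27 ends 13:35 → clear.
T26: starts 20:25 at or after T27 ends 13:35 → clear.
T27 overlaps T22, T23, T24.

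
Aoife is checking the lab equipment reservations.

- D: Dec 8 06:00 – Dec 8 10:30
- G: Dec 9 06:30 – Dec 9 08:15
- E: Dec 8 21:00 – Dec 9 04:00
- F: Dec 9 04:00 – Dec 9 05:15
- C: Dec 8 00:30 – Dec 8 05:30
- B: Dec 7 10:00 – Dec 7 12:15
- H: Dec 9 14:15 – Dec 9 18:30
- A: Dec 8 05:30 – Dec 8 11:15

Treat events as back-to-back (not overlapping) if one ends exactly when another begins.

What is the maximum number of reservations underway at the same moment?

Walk through starts and ends in time order (an end at T is processed before a start at T):
Dec 7 10:00 start B → 1
Dec 7 12:15 end B → 0
Dec 8 00:30 start C → 1
Dec 8 05:30 end C → 0
Dec 8 05:30 start A → 1
Dec 8 06:00 start D → 2
Dec 8 10:30 end D → 1
Dec 8 11:15 end A → 0
Dec 8 21:00 start E → 1
Dec 9 04:00 end E → 0
Dec 9 04:00 start F → 1
Dec 9 05:15 end F → 0
Dec 9 06:30 start G → 1
Dec 9 08:15 end G → 0
Dec 9 14:15 start H → 1
Dec 9 18:30 end H → 0
Peak is 2, at Dec 8 06:00 (A, D).

2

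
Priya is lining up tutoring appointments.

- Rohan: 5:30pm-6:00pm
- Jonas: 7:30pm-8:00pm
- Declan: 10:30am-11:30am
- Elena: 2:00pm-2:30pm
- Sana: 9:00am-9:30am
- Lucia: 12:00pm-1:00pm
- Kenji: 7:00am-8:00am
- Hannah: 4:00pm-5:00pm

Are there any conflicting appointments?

Sorted by start: Kenji, Sana, Declan, Lucia, Elena, Hannah, Rohan, Jonas.
Sana starts after Kenji ends; Kenji is clear from here.
Declan starts after Sana ends; Sana is clear from here.
Lucia starts after Declan ends; Declan is clear from here.
Elena starts after Lucia ends; Lucia is clear from here.
Hannah starts after Elena ends; Elena is clear from here.
Rohan starts after Hannah ends; Hannah is clear from here.
Jonas starts after Rohan ends.
Every pair is clear; the schedule has no overlaps.

No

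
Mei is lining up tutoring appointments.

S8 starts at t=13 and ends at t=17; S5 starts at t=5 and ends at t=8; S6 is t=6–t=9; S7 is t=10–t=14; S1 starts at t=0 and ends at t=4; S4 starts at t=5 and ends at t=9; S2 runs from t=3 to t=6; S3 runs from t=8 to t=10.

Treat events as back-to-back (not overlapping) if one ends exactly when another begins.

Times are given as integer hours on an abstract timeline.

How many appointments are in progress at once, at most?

3

Sweep the timeline, counting +1 at each start and −1 at each end (ends before starts at a tie):
t=0 start S1 → 1
t=3 start S2 → 2
t=4 end S1 → 1
t=5 start S4 → 2
t=5 start S5 → 3
t=6 end S2 → 2
t=6 start S6 → 3
t=8 end S5 → 2
t=8 start S3 → 3
t=9 end S4 → 2
t=9 end S6 → 1
t=10 end S3 → 0
t=10 start S7 → 1
t=13 start S8 → 2
t=14 end S7 → 1
t=17 end S8 → 0
Peak is 3, at t=5 (S2, S4, S5).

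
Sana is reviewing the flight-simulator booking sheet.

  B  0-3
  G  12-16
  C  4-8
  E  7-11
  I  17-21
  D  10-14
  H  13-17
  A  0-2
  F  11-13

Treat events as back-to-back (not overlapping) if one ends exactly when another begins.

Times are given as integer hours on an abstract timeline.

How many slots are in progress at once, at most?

Walk through starts and ends in time order (an end at T is processed before a start at T):
0 start A → 1
0 start B → 2
2 end A → 1
3 end B → 0
4 start C → 1
7 start E → 2
8 end C → 1
10 start D → 2
11 end E → 1
11 start F → 2
12 start G → 3
13 end F → 2
13 start H → 3
14 end D → 2
16 end G → 1
17 end H → 0
17 start I → 1
21 end I → 0
Peak is 3, at 12 (D, F, G).

3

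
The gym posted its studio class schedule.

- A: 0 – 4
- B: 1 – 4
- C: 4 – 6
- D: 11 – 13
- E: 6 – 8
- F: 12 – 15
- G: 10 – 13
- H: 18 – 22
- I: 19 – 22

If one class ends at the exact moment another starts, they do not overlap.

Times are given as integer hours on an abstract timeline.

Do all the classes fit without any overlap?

No

Sorted by start: A, B, C, E, G, D, F, H, I.
B starts before A ends → A and B overlap.
That's a conflict, so the schedule is not conflict-free.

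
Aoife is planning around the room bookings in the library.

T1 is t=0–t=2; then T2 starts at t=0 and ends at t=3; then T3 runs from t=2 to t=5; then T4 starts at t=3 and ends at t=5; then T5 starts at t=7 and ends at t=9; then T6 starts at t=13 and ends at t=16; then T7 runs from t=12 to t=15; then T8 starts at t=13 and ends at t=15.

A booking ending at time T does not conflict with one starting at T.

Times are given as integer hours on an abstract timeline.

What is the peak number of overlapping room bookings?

3

Sort all start/end points and keep a running count:
t=0 start T1 → 1
t=0 start T2 → 2
t=2 end T1 → 1
t=2 start T3 → 2
t=3 end T2 → 1
t=3 start T4 → 2
t=5 end T3 → 1
t=5 end T4 → 0
t=7 start T5 → 1
t=9 end T5 → 0
t=12 start T7 → 1
t=13 start T6 → 2
t=13 start T8 → 3
t=15 end T7 → 2
t=15 end T8 → 1
t=16 end T6 → 0
Peak is 3, at t=13 (T6, T7, T8).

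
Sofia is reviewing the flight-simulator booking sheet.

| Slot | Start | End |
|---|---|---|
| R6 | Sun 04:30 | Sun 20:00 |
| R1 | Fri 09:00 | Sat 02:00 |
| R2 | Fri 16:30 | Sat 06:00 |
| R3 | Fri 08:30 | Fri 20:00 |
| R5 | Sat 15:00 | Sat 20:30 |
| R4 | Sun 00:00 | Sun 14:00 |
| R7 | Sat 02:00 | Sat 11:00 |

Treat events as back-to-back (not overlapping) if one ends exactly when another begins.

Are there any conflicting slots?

Yes

Check each pair: they overlap iff neither finishes before the other starts.
Sorted by start: R3, R1, R2, R7, R5, R4, R6.
R1 starts before R3 ends → R3 and R1 overlap.
That's a conflict, so the schedule is not conflict-free.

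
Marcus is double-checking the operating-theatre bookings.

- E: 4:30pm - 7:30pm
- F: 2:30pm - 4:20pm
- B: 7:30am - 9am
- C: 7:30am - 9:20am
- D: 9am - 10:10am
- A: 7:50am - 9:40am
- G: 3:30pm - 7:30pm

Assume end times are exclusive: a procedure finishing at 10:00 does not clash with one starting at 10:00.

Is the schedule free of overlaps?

No

Sorted by start: B, C, A, D, F, G, E.
C starts before B ends → B and C overlap.
That's a conflict, so the schedule is not conflict-free.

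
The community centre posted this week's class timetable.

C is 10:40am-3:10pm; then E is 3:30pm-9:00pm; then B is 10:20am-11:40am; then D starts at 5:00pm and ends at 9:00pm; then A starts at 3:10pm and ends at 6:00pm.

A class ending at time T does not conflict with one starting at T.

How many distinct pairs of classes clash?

4

Sorted by start: B, C, A, E, D.
C starts before B ends → B and C overlap.
A starts after B ends, so B has no further overlaps.
A starts exactly when C ends (back-to-back, no overlap), so C has no further overlaps.
E starts before A ends → A and E overlap.
D starts before A ends → A and D overlap.
D starts before E ends → E and D overlap.
Overlapping pairs: A & D, A & E, B & C, D & E — 4 in total.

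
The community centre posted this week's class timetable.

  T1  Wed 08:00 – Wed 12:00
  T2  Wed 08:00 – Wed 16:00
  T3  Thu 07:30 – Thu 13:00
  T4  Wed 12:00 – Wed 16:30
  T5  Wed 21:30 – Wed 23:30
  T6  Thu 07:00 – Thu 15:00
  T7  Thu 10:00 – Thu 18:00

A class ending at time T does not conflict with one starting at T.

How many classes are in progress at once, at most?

3

Sweep the timeline, counting +1 at each start and −1 at each end (ends before starts at a tie):
Wed 08:00 start T1 → 1
Wed 08:00 start T2 → 2
Wed 12:00 end T1 → 1
Wed 12:00 start T4 → 2
Wed 16:00 end T2 → 1
Wed 16:30 end T4 → 0
Wed 21:30 start T5 → 1
Wed 23:30 end T5 → 0
Thu 07:00 start T6 → 1
Thu 07:30 start T3 → 2
Thu 10:00 start T7 → 3
Thu 13:00 end T3 → 2
Thu 15:00 end T6 → 1
Thu 18:00 end T7 → 0
Peak is 3, at Thu 10:00 (T3, T6, T7).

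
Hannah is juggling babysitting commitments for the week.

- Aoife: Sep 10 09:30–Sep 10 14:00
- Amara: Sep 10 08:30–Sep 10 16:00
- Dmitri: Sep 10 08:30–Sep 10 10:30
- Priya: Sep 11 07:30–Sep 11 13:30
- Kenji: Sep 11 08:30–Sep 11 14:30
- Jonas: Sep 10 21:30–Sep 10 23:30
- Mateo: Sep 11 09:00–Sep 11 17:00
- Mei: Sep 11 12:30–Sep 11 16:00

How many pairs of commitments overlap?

Sorted by start: Amara, Dmitri, Aoife, Jonas, Priya, Kenji, Mateo, Mei.
Dmitri starts before Amara ends → Amara and Dmitri overlap.
Aoife starts before Amara ends → Amara and Aoife overlap.
Jonas starts after Amara ends, so Amara has no further overlaps.
Aoife starts before Dmitri ends → Dmitri and Aoife overlap.
Jonas starts after Dmitri ends, so Dmitri has no further overlaps.
Jonas starts after Aoife ends, so Aoife has no further overlaps.
Priya starts after Jonas ends, so Jonas has no further overlaps.
Kenji starts before Priya ends → Priya and Kenji overlap.
Mateo starts before Priya ends → Priya and Mateo overlap.
Mei starts before Priya ends → Priya and Mei overlap.
Mateo starts before Kenji ends → Kenji and Mateo overlap.
Mei starts before Kenji ends → Kenji and Mei overlap.
Mei starts before Mateo ends → Mateo and Mei overlap.
Overlapping pairs: Amara & Aoife, Amara & Dmitri, Aoife & Dmitri, Kenji & Mateo, Kenji & Mei, Kenji & Priya, Mateo & Mei, Mateo & Priya, Mei & Priya — 9 in total.

9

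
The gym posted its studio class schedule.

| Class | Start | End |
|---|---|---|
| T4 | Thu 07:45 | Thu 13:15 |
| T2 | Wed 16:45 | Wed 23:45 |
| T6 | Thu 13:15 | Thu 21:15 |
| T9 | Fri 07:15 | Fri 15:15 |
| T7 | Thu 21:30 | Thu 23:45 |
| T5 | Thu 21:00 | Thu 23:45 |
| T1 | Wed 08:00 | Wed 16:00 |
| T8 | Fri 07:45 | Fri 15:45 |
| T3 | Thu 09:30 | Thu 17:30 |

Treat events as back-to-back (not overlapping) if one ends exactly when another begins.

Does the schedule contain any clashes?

Yes

Sorted by start: T1, T2, T4, T3, T6, T5, T7, T9, T8.
T2 starts after T1 ends, so T1 has no further overlaps.
T4 starts after T2 ends, so T2 has no further overlaps.
T3 starts before T4 ends → T4 and T3 overlap.
That's a conflict, so the schedule is not conflict-free.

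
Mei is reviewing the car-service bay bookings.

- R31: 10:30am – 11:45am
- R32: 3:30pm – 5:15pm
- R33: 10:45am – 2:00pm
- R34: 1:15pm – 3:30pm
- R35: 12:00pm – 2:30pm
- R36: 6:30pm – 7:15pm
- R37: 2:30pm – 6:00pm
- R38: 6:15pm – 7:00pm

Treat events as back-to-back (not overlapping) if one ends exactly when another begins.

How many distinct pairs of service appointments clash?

7

Two intervals overlap when each starts before the other ends.
Sorted by start: R31, R33, R35, R34, R37, R32, R38, R36.
R33 starts before R31 ends → R31 and R33 overlap.
R35 starts after R31 ends — done with R31.
R35 starts before R33 ends → R33 and R35 overlap.
R34 starts before R33 ends → R33 and R34 overlap.
R37 starts after R33 ends — done with R33.
R34 starts before R35 ends → R35 and R34 overlap.
R37 starts exactly when R35 ends (back-to-back, no overlap) — done with R35.
R37 starts before R34 ends → R34 and R37 overlap.
R32 starts exactly when R34 ends (back-to-back, no overlap) — done with R34.
R32 starts before R37 ends → R37 and R32 overlap.
R38 starts after R37 ends — done with R37.
R38 starts after R32 ends — done with R32.
R36 starts before R38 ends → R38 and R36 overlap.
Overlapping pairs: R31 & R33, R32 & R37, R33 & R34, R33 & R35, R34 & R35, R34 & R37, R36 & R38 — 7 in total.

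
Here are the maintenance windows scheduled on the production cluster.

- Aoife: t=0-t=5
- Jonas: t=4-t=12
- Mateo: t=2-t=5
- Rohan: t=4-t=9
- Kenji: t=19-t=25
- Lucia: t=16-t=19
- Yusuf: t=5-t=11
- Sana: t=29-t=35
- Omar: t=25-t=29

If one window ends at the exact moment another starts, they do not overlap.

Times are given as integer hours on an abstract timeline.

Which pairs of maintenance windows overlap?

Aoife & Jonas, Aoife & Mateo, Aoife & Rohan, Jonas & Mateo, Jonas & Rohan, Jonas & Yusuf, Mateo & Rohan, Rohan & Yusuf

Two intervals overlap when each starts before the other ends.
Sorted by start: Aoife, Mateo, Jonas, Rohan, Yusuf, Lucia, Kenji, Omar, Sana.
Mateo starts before Aoife ends → Aoife and Mateo overlap.
Jonas starts before Aoife ends → Aoife and Jonas overlap.
Rohan starts before Aoife ends → Aoife and Rohan overlap.
Yusuf starts exactly when Aoife ends (back-to-back, no overlap) — done with Aoife.
Jonas starts before Mateo ends → Mateo and Jonas overlap.
Rohan starts before Mateo ends → Mateo and Rohan overlap.
Yusuf starts exactly when Mateo ends (back-to-back, no overlap) — done with Mateo.
Rohan starts before Jonas ends → Jonas and Rohan overlap.
Yusuf starts before Jonas ends → Jonas and Yusuf overlap.
Lucia starts after Jonas ends — done with Jonas.
Yusuf starts before Rohan ends → Rohan and Yusuf overlap.
Lucia starts after Rohan ends — done with Rohan.
Lucia starts after Yusuf ends — done with Yusuf.
Kenji starts exactly when Lucia ends (back-to-back, no overlap) — done with Lucia.
Omar starts exactly when Kenji ends (back-to-back, no overlap) — done with Kenji.
Sana starts exactly when Omar ends (back-to-back, no overlap).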